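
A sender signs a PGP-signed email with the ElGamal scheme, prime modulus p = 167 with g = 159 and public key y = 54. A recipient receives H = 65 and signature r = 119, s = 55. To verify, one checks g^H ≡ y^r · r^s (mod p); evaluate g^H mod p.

20

159^65 mod 167 = 20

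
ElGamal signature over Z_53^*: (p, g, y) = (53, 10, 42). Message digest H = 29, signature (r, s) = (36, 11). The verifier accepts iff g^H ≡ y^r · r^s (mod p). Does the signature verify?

Left side g^H mod p:
10^2 = 100 ≡ 47
10^4 ≡ 47^2 = 2209 ≡ 36
10^8 ≡ 36^2 = 1296 ≡ 24
10^16 ≡ 24^2 = 576 ≡ 46
29 = 16 + 8 + 4 + 1, so 10^29 ≡ 46·24·36·10 ≡ 46 (mod 53)
Right side y^r · r^s mod p:
42^2 = 1764 ≡ 15
42^4 ≡ 15^2 = 225 ≡ 13
42^8 ≡ 13^2 = 169 ≡ 10
42^16 ≡ 10^2 = 100 ≡ 47
42^32 ≡ 47^2 = 2209 ≡ 36
36 = 32 + 4, so 42^36 ≡ 36·13 ≡ 44 (mod 53)
36^2 = 1296 ≡ 24
36^4 ≡ 24^2 = 576 ≡ 46
36^8 ≡ 46^2 = 2116 ≡ 49
11 = 8 + 2 + 1, so 36^11 ≡ 49·24·36 ≡ 42 (mod 53)
44·42 = 1848 ≡ 46 (mod 53)
46 ≡ 46 (mod 53), so the signature is genuine.

verifies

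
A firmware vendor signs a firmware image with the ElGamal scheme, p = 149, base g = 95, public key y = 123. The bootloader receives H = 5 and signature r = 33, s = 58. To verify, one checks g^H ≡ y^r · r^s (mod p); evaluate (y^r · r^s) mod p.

123^2 = 15129 ≡ 80
123^4 ≡ 80^2 = 6400 ≡ 142
123^8 ≡ 142^2 = 20164 ≡ 49
123^16 ≡ 49^2 = 2401 ≡ 17
123^32 ≡ 17^2 = 289 ≡ 140
33 = 32 + 1, so 123^33 ≡ 140·123 ≡ 85 (mod 149)
33^2 = 1089 ≡ 46
33^4 ≡ 46^2 = 2116 ≡ 30
33^8 ≡ 30^2 = 900 ≡ 6
33^16 ≡ 6^2 = 36
33^32 ≡ 36^2 = 1296 ≡ 104
58 = 32 + 16 + 8 + 2, so 33^58 ≡ 104·36·6·46 ≡ 29 (mod 149)
y^r · r^s ≡ 85·29 = 2465 ≡ 81 (mod 149)

81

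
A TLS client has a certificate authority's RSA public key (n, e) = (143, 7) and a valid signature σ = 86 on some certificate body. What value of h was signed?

70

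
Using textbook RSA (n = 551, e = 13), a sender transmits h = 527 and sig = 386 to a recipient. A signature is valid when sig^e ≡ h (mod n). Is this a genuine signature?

sig^13 mod 551 = 42
sig^13 mod 551 = 42, but h = 527.

forged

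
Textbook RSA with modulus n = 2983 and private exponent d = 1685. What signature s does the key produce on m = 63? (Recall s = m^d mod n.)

Squares mod 2983: m^1≡63, m^2≡986, m^4≡2721, m^8≡35, m^16≡1225, m^32≡176, m^64≡1146, m^128≡796, m^256≡1220, m^512≡2866, m^1024≡1757
1685 = 1024 + 512 + 128 + 16 + 4 + 1, so m^1685 ≡ 1757·2866·796·1225·2721·63 ≡ 1689 (mod 2983)

1689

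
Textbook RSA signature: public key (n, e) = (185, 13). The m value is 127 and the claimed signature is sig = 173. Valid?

sig^2 ≡ 173^2 = 29929 ≡ 144
sig^4 ≡ 144^2 = 20736 ≡ 16
sig^8 ≡ 16^2 = 256 ≡ 71
13 = 8 + 4 + 1, so sig^13 ≡ 71·16·173 ≡ 58 (mod 185)
sig^13 mod 185 = 58, but m = 127.

no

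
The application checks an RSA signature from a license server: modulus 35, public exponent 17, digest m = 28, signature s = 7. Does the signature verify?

does not verify

s^17 mod 35 = 7
The recovered value 7 does not match the digest 28.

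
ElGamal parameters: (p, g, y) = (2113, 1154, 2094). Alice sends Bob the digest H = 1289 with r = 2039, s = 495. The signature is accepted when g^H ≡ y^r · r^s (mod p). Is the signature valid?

Left side g^H mod p:
1154^2 = 1331716 ≡ 526
1154^4 ≡ 526^2 = 276676 ≡ 1986
1154^8 ≡ 1986^2 = 3944196 ≡ 1338
1154^16 ≡ 1338^2 = 1790244 ≡ 533
1154^32 ≡ 533^2 = 284089 ≡ 947
1154^64 ≡ 947^2 = 896809 ≡ 897
1154^128 ≡ 897^2 = 804609 ≡ 1669
1154^256 ≡ 1669^2 = 2785561 ≡ 627
1154^512 ≡ 627^2 = 393129 ≡ 111
1154^1024 ≡ 111^2 = 12321 ≡ 1756
1289 = 1024 + 256 + 8 + 1, so 1154^1289 ≡ 1756·627·1338·1154 ≡ 1592 (mod 2113)
Right side y^r · r^s mod p:
2094^2 = 4384836 ≡ 361
2094^4 ≡ 361^2 = 130321 ≡ 1428
2094^8 ≡ 1428^2 = 2039184 ≡ 139
2094^16 ≡ 139^2 = 19321 ≡ 304
2094^32 ≡ 304^2 = 92416 ≡ 1557
2094^64 ≡ 1557^2 = 2424249 ≡ 638
2094^128 ≡ 638^2 = 407044 ≡ 1348
2094^256 ≡ 1348^2 = 1817104 ≡ 2037
2094^512 ≡ 2037^2 = 4149369 ≡ 1550
2094^1024 ≡ 1550^2 = 2402500 ≡ 19
2039 = 1024 + 512 + 256 + 128 + 64 + 32 + 16 + 4 + 2 + 1, so 2094^2039 ≡ 19·1550·2037·1348·638·1557·304·1428·361·2094 ≡ 1444 (mod 2113)
2039^2 = 4157521 ≡ 1250
2039^4 ≡ 1250^2 = 1562500 ≡ 993
2039^8 ≡ 993^2 = 986049 ≡ 1391
2039^16 ≡ 1391^2 = 1934881 ≡ 1486
2039^32 ≡ 1486^2 = 2208196 ≡ 111
2039^64 ≡ 111^2 = 12321 ≡ 1756
2039^128 ≡ 1756^2 = 3083536 ≡ 669
2039^256 ≡ 669^2 = 447561 ≡ 1718
495 = 256 + 128 + 64 + 32 + 8 + 4 + 2 + 1, so 2039^495 ≡ 1718·669·1756·111·1391·993·1250·2039 ≡ 364 (mod 2113)
1444·364 = 525616 ≡ 1592 (mod 2113)
1592 ≡ 1592 (mod 2113), so the signature is genuine.

valid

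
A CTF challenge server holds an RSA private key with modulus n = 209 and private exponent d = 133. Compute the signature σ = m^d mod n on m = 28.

m^2 ≡ 28^2 = 784 ≡ 157
m^4 ≡ 157^2 = 24649 ≡ 196
m^8 ≡ 196^2 = 38416 ≡ 169
m^16 ≡ 169^2 = 28561 ≡ 137
m^32 ≡ 137^2 = 18769 ≡ 168
m^64 ≡ 168^2 = 28224 ≡ 9
m^128 ≡ 9^2 = 81
133 = 128 + 4 + 1, so m^133 ≡ 81·196·28 ≡ 194 (mod 209)

194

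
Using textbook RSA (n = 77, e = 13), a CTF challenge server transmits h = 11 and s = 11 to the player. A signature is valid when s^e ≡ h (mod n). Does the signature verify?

s^2 ≡ 11^2 = 121 ≡ 44
s^4 ≡ 44^2 = 1936 ≡ 11
s^8 ≡ 11^2 = 121 ≡ 44
13 = 8 + 4 + 1, so s^13 ≡ 44·11·11 ≡ 11 (mod 77)
11 = h, so the signature checks out.

verifies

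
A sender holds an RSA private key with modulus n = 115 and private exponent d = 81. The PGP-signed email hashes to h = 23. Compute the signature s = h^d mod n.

h^2 ≡ 23^2 = 529 ≡ 69
h^4 ≡ 69^2 = 4761 ≡ 46
h^8 ≡ 46^2 = 2116 ≡ 46
h^16 ≡ 46^2 = 2116 ≡ 46
h^32 ≡ 46^2 = 2116 ≡ 46
h^64 ≡ 46^2 = 2116 ≡ 46
81 = 64 + 16 + 1, so h^81 ≡ 46·46·23 ≡ 23 (mod 115)

23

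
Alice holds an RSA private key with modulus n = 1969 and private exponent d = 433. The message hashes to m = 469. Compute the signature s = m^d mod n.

1674

m^2 ≡ 469^2 = 219961 ≡ 1402
m^4 ≡ 1402^2 = 1965604 ≡ 542
m^8 ≡ 542^2 = 293764 ≡ 383
m^16 ≡ 383^2 = 146689 ≡ 983
m^32 ≡ 983^2 = 966289 ≡ 1479
m^64 ≡ 1479^2 = 2187441 ≡ 1851
m^128 ≡ 1851^2 = 3426201 ≡ 141
m^256 ≡ 141^2 = 19881 ≡ 191
433 = 256 + 128 + 32 + 16 + 1, so m^433 ≡ 191·141·1479·983·469 ≡ 1674 (mod 1969)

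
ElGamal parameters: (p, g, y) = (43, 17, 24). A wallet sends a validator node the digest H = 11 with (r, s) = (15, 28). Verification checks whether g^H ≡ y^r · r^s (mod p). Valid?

no

Left side g^H mod p:
17^2 = 289 ≡ 31
17^4 ≡ 31^2 = 961 ≡ 15
17^8 ≡ 15^2 = 225 ≡ 10
11 = 8 + 2 + 1, so 17^11 ≡ 10·31·17 ≡ 24 (mod 43)
Right side y^r · r^s mod p:
24^2 = 576 ≡ 17
24^4 ≡ 17^2 = 289 ≡ 31
24^8 ≡ 31^2 = 961 ≡ 15
15 = 8 + 4 + 2 + 1, so 24^15 ≡ 15·31·17·24 ≡ 4 (mod 43)
15^2 = 225 ≡ 10
15^4 ≡ 10^2 = 100 ≡ 14
15^8 ≡ 14^2 = 196 ≡ 24
15^16 ≡ 24^2 = 576 ≡ 17
28 = 16 + 8 + 4, so 15^28 ≡ 17·24·14 ≡ 36 (mod 43)
4·36 = 144 ≡ 15 (mod 43)
24 ≠ 15, so verification fails.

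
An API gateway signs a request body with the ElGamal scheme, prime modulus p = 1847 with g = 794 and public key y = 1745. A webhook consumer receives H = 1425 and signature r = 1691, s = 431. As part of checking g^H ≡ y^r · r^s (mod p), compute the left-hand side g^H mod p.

Squares mod 1847: 794^1≡794, 794^2≡609, 794^4≡1481, 794^8≡972, 794^16≡967, 794^32≡507, 794^64≡316, 794^128≡118, 794^256≡995, 794^512≡33, 794^1024≡1089
1425 = 1024 + 256 + 128 + 16 + 1, so 794^1425 ≡ 1089·995·118·967·794 ≡ 1015 (mod 1847)

1015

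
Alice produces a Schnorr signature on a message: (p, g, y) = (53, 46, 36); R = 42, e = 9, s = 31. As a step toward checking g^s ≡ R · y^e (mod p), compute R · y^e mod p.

47

36^2 = 1296 ≡ 24
36^4 ≡ 24^2 = 576 ≡ 46
36^8 ≡ 46^2 = 2116 ≡ 49
9 = 8 + 1, so 36^9 ≡ 49·36 ≡ 15 (mod 53)
R · y^e ≡ 42·15 = 630 ≡ 47 (mod 53)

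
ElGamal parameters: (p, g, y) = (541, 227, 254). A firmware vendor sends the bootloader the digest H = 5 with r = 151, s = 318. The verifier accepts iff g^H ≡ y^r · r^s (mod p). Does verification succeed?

Left side g^H mod p:
227^2 = 51529 ≡ 134
227^4 ≡ 134^2 = 17956 ≡ 103
5 = 4 + 1, so 227^5 ≡ 103·227 ≡ 118 (mod 541)
Right side y^r · r^s mod p:
254^2 = 64516 ≡ 137
254^4 ≡ 137^2 = 18769 ≡ 375
254^8 ≡ 375^2 = 140625 ≡ 506
254^16 ≡ 506^2 = 256036 ≡ 143
254^32 ≡ 143^2 = 20449 ≡ 432
254^64 ≡ 432^2 = 186624 ≡ 520
254^128 ≡ 520^2 = 270400 ≡ 441
151 = 128 + 16 + 4 + 2 + 1, so 254^151 ≡ 441·143·375·137·254 ≡ 143 (mod 541)
151^2 = 22801 ≡ 79
151^4 ≡ 79^2 = 6241 ≡ 290
151^8 ≡ 290^2 = 84100 ≡ 245
151^16 ≡ 245^2 = 60025 ≡ 515
151^32 ≡ 515^2 = 265225 ≡ 135
151^64 ≡ 135^2 = 18225 ≡ 372
151^128 ≡ 372^2 = 138384 ≡ 429
151^256 ≡ 429^2 = 184041 ≡ 101
318 = 256 + 32 + 16 + 8 + 4 + 2, so 151^318 ≡ 101·135·515·245·290·79 ≡ 277 (mod 541)
143·277 = 39611 ≡ 118 (mod 541)
118 ≡ 118 (mod 541), so the signature is genuine.

passes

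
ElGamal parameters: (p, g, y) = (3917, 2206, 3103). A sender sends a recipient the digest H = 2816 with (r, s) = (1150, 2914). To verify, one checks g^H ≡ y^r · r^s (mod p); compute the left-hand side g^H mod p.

3653

2206^2 = 4866436 ≡ 1522
2206^4 ≡ 1522^2 = 2316484 ≡ 1537
2206^8 ≡ 1537^2 = 2362369 ≡ 418
2206^16 ≡ 418^2 = 174724 ≡ 2376
2206^32 ≡ 2376^2 = 5645376 ≡ 979
2206^64 ≡ 979^2 = 958441 ≡ 2693
2206^128 ≡ 2693^2 = 7252249 ≡ 1882
2206^256 ≡ 1882^2 = 3541924 ≡ 956
2206^512 ≡ 956^2 = 913936 ≡ 1275
2206^1024 ≡ 1275^2 = 1625625 ≡ 70
2206^2048 ≡ 70^2 = 4900 ≡ 983
2816 = 2048 + 512 + 256, so 2206^2816 ≡ 983·1275·956 ≡ 3653 (mod 3917)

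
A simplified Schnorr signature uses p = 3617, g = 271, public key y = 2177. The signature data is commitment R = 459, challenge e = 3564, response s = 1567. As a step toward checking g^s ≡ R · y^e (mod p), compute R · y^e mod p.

1870

2177^3564 mod 3617 = 272
R · y^e ≡ 459·272 = 124848 ≡ 1870 (mod 3617)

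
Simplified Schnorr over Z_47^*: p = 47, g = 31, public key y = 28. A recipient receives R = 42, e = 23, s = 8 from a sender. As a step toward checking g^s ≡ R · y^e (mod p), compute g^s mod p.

42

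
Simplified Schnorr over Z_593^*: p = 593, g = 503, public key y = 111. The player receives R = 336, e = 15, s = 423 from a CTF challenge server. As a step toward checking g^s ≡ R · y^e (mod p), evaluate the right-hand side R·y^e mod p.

433

111^2 = 12321 ≡ 461
111^4 ≡ 461^2 = 212521 ≡ 227
111^8 ≡ 227^2 = 51529 ≡ 531
15 = 8 + 4 + 2 + 1, so 111^15 ≡ 531·227·461·111 ≡ 56 (mod 593)
R · y^e ≡ 336·56 = 18816 ≡ 433 (mod 593)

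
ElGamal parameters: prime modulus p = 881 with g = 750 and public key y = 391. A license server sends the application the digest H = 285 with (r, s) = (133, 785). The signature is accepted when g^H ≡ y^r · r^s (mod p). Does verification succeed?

fails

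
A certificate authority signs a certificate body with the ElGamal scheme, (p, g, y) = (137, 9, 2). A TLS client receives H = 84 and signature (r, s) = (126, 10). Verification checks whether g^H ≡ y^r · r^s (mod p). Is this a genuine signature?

Left side g^H mod p:
9^2 = 81
9^4 ≡ 81^2 = 6561 ≡ 122
9^8 ≡ 122^2 = 14884 ≡ 88
9^16 ≡ 88^2 = 7744 ≡ 72
9^32 ≡ 72^2 = 5184 ≡ 115
9^64 ≡ 115^2 = 13225 ≡ 73
84 = 64 + 16 + 4, so 9^84 ≡ 73·72·122 ≡ 72 (mod 137)
Right side y^r · r^s mod p:
2^2 = 4
2^4 ≡ 4^2 = 16
2^8 ≡ 16^2 = 256 ≡ 119
2^16 ≡ 119^2 = 14161 ≡ 50
2^32 ≡ 50^2 = 2500 ≡ 34
2^64 ≡ 34^2 = 1156 ≡ 60
126 = 64 + 32 + 16 + 8 + 4 + 2, so 2^126 ≡ 60·34·50·119·16·4 ≡ 78 (mod 137)
126^2 = 15876 ≡ 121
126^4 ≡ 121^2 = 14641 ≡ 119
126^8 ≡ 119^2 = 14161 ≡ 50
10 = 8 + 2, so 126^10 ≡ 50·121 ≡ 22 (mod 137)
78·22 = 1716 ≡ 72 (mod 137)
72 ≡ 72 (mod 137), so the signature is genuine.

genuine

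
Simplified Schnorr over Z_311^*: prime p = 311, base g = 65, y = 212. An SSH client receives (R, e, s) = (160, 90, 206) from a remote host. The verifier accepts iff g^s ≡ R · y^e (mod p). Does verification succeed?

passes

g^s mod p:
65^2 = 4225 ≡ 182
65^4 ≡ 182^2 = 33124 ≡ 158
65^8 ≡ 158^2 = 24964 ≡ 84
65^16 ≡ 84^2 = 7056 ≡ 214
65^32 ≡ 214^2 = 45796 ≡ 79
65^64 ≡ 79^2 = 6241 ≡ 21
65^128 ≡ 21^2 = 441 ≡ 130
206 = 128 + 64 + 8 + 4 + 2, so 65^206 ≡ 130·21·84·158·182 ≡ 100 (mod 311)
R · y^e mod p:
212^2 = 44944 ≡ 160
212^4 ≡ 160^2 = 25600 ≡ 98
212^8 ≡ 98^2 = 9604 ≡ 274
212^16 ≡ 274^2 = 75076 ≡ 125
212^32 ≡ 125^2 = 15625 ≡ 75
212^64 ≡ 75^2 = 5625 ≡ 27
90 = 64 + 16 + 8 + 2, so 212^90 ≡ 27·125·274·160 ≡ 195 (mod 311)
160·195 = 31200 ≡ 100 (mod 311)
100 ≡ 100 (mod 311); signature holds.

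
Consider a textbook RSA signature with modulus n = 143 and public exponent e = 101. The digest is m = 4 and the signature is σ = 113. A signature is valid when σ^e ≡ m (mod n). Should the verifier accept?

reject

Squares mod 143: σ^1≡113, σ^2≡42, σ^4≡48, σ^8≡16, σ^16≡113, σ^32≡42, σ^64≡48
101 = 64 + 32 + 4 + 1, so σ^101 ≡ 48·42·48·113 ≡ 3 (mod 143)
σ^101 mod 143 = 3, but m = 4.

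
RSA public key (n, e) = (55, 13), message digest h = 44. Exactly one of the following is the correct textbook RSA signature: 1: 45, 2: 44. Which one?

Candidate 1: 45^2 = 2025 ≡ 45; 45^4 ≡ 45^2 = 2025 ≡ 45; 45^8 ≡ 45^2 = 2025 ≡ 45; 13 = 8 + 4 + 1, so 45^13 ≡ 45·45·45 ≡ 45 (mod 55)
Candidate 2: 44^2 = 1936 ≡ 11; 44^4 ≡ 11^2 = 121 ≡ 11; 44^8 ≡ 11^2 = 121 ≡ 11; 13 = 8 + 4 + 1, so 44^13 ≡ 11·11·44 ≡ 44 (mod 55)
  → matches h = 44

2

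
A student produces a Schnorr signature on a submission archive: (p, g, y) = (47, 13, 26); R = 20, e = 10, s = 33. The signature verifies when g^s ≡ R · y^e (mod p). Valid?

g^s mod p:
13^2 = 169 ≡ 28
13^4 ≡ 28^2 = 784 ≡ 32
13^8 ≡ 32^2 = 1024 ≡ 37
13^16 ≡ 37^2 = 1369 ≡ 6
13^32 ≡ 6^2 = 36
33 = 32 + 1, so 13^33 ≡ 36·13 ≡ 45 (mod 47)
R · y^e mod p:
26^2 = 676 ≡ 18
26^4 ≡ 18^2 = 324 ≡ 42
26^8 ≡ 42^2 = 1764 ≡ 25
10 = 8 + 2, so 26^10 ≡ 25·18 ≡ 27 (mod 47)
20·27 = 540 ≡ 23 (mod 47)
45 ≠ 23; the check fails.

no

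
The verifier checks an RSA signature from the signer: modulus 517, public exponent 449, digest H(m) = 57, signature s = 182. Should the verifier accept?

s^2 ≡ 182^2 = 33124 ≡ 36
s^4 ≡ 36^2 = 1296 ≡ 262
s^8 ≡ 262^2 = 68644 ≡ 400
s^16 ≡ 400^2 = 160000 ≡ 247
s^32 ≡ 247^2 = 61009 ≡ 3
s^64 ≡ 3^2 = 9
s^128 ≡ 9^2 = 81
s^256 ≡ 81^2 = 6561 ≡ 357
449 = 256 + 128 + 64 + 1, so s^449 ≡ 357·81·9·182 ≡ 57 (mod 517)
Since 57 equals the digest 57, verification succeeds.

accept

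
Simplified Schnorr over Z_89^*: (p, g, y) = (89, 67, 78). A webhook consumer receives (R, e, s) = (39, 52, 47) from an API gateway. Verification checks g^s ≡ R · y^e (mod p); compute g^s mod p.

32

67^2 = 4489 ≡ 39
67^4 ≡ 39^2 = 1521 ≡ 8
67^8 ≡ 8^2 = 64
67^16 ≡ 64^2 = 4096 ≡ 2
67^32 ≡ 2^2 = 4
47 = 32 + 8 + 4 + 2 + 1, so 67^47 ≡ 4·64·8·39·67 ≡ 32 (mod 89)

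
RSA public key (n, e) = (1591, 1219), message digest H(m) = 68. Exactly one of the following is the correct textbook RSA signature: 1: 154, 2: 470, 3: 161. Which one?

1

Candidate 1: 154^1219 mod 1591 = 68
  → matches H(m) = 68
Candidate 2: 470^1219 mod 1591 = 470
Candidate 3: 161^1219 mod 1591 = 462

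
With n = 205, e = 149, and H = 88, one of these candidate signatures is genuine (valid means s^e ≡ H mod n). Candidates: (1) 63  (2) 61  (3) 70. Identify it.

1

Candidate 1: Squares mod 205: 63^1≡63, 63^2≡74, 63^4≡146, 63^8≡201, 63^16≡16, 63^32≡51, 63^64≡141, 63^128≡201; 149 = 128 + 16 + 4 + 1, so 63^149 ≡ 201·16·146·63 ≡ 88 (mod 205)
  → matches H = 88
Candidate 2: Squares mod 205: 61^1≡61, 61^2≡31, 61^4≡141, 61^8≡201, 61^16≡16, 61^32≡51, 61^64≡141, 61^128≡201; 149 = 128 + 16 + 4 + 1, so 61^149 ≡ 201·16·141·61 ≡ 166 (mod 205)
Candidate 3: Squares mod 205: 70^1≡70, 70^2≡185, 70^4≡195, 70^8≡100, 70^16≡160, 70^32≡180, 70^64≡10, 70^128≡100; 149 = 128 + 16 + 4 + 1, so 70^149 ≡ 100·160·195·70 ≡ 175 (mod 205)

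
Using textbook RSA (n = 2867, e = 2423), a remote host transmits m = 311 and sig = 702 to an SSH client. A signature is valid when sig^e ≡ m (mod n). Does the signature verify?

does not verify

Squares mod 2867: sig^1≡702, sig^2≡2547, sig^4≡2055, sig^8≡2801, sig^16≡1489, sig^32≡930, sig^64≡1933, sig^128≡788, sig^256≡1672, sig^512≡259, sig^1024≡1140, sig^2048≡849
2423 = 2048 + 256 + 64 + 32 + 16 + 4 + 2 + 1, so sig^2423 ≡ 849·1672·1933·930·1489·2055·2547·702 ≡ 1946 (mod 2867)
1946 ≠ 311, so verification fails.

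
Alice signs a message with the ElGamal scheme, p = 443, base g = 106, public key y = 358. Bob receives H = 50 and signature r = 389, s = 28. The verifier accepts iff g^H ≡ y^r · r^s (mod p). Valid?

no

Left side g^H mod p:
106^2 = 11236 ≡ 161
106^4 ≡ 161^2 = 25921 ≡ 227
106^8 ≡ 227^2 = 51529 ≡ 141
106^16 ≡ 141^2 = 19881 ≡ 389
106^32 ≡ 389^2 = 151321 ≡ 258
50 = 32 + 16 + 2, so 106^50 ≡ 258·389·161 ≡ 300 (mod 443)
Right side y^r · r^s mod p:
358^2 = 128164 ≡ 137
358^4 ≡ 137^2 = 18769 ≡ 163
358^8 ≡ 163^2 = 26569 ≡ 432
358^16 ≡ 432^2 = 186624 ≡ 121
358^32 ≡ 121^2 = 14641 ≡ 22
358^64 ≡ 22^2 = 484 ≡ 41
358^128 ≡ 41^2 = 1681 ≡ 352
358^256 ≡ 352^2 = 123904 ≡ 307
389 = 256 + 128 + 4 + 1, so 358^389 ≡ 307·352·163·358 ≡ 315 (mod 443)
389^2 = 151321 ≡ 258
389^4 ≡ 258^2 = 66564 ≡ 114
389^8 ≡ 114^2 = 12996 ≡ 149
389^16 ≡ 149^2 = 22201 ≡ 51
28 = 16 + 8 + 4, so 389^28 ≡ 51·149·114 ≡ 221 (mod 443)
315·221 = 69615 ≡ 64 (mod 443)
300 ≠ 64, so verification fails.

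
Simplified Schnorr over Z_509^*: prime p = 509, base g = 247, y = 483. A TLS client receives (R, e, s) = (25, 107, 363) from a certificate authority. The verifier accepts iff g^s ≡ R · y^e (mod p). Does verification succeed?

fails

g^s mod p:
247^2 = 61009 ≡ 438
247^4 ≡ 438^2 = 191844 ≡ 460
247^8 ≡ 460^2 = 211600 ≡ 365
247^16 ≡ 365^2 = 133225 ≡ 376
247^32 ≡ 376^2 = 141376 ≡ 383
247^64 ≡ 383^2 = 146689 ≡ 97
247^128 ≡ 97^2 = 9409 ≡ 247
247^256 ≡ 247^2 = 61009 ≡ 438
363 = 256 + 64 + 32 + 8 + 2 + 1, so 247^363 ≡ 438·97·383·365·438·247 ≡ 413 (mod 509)
R · y^e mod p:
483^2 = 233289 ≡ 167
483^4 ≡ 167^2 = 27889 ≡ 403
483^8 ≡ 403^2 = 162409 ≡ 38
483^16 ≡ 38^2 = 1444 ≡ 426
483^32 ≡ 426^2 = 181476 ≡ 272
483^64 ≡ 272^2 = 73984 ≡ 179
107 = 64 + 32 + 8 + 2 + 1, so 483^107 ≡ 179·272·38·167·483 ≡ 337 (mod 509)
25·337 = 8425 ≡ 281 (mod 509)
413 ≠ 281; the check fails.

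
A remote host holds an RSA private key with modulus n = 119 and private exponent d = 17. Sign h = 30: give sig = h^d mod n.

Squares mod 119: h^1≡30, h^2≡67, h^4≡86, h^8≡18, h^16≡86
17 = 16 + 1, so h^17 ≡ 86·30 ≡ 81 (mod 119)

81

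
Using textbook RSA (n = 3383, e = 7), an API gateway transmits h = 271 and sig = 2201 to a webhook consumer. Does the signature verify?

does not verify

sig^2 ≡ 2201^2 = 4844401 ≡ 3328
sig^4 ≡ 3328^2 = 11075584 ≡ 3025
7 = 4 + 2 + 1, so sig^7 ≡ 3025·3328·2201 ≡ 1460 (mod 3383)
sig^7 mod 3383 = 1460, but h = 271.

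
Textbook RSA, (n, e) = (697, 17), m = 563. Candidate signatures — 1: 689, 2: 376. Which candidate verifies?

2

Candidate 1: 689^17 mod 697 = 43
Candidate 2: 376^17 mod 697 = 563
  → matches m = 563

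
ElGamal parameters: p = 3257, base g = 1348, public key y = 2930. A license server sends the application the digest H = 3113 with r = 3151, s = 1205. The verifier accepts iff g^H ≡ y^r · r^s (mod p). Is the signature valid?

valid

Left side g^H mod p:
1348^2 = 1817104 ≡ 2955
1348^4 ≡ 2955^2 = 8732025 ≡ 8
1348^8 ≡ 8^2 = 64
1348^16 ≡ 64^2 = 4096 ≡ 839
1348^32 ≡ 839^2 = 703921 ≡ 409
1348^64 ≡ 409^2 = 167281 ≡ 1174
1348^128 ≡ 1174^2 = 1378276 ≡ 565
1348^256 ≡ 565^2 = 319225 ≡ 39
1348^512 ≡ 39^2 = 1521
1348^1024 ≡ 1521^2 = 2313441 ≡ 971
1348^2048 ≡ 971^2 = 942841 ≡ 1568
3113 = 2048 + 1024 + 32 + 8 + 1, so 1348^3113 ≡ 1568·971·409·64·1348 ≡ 3232 (mod 3257)
Right side y^r · r^s mod p:
2930^2 = 8584900 ≡ 2705
2930^4 ≡ 2705^2 = 7317025 ≡ 1803
2930^8 ≡ 1803^2 = 3250809 ≡ 323
2930^16 ≡ 323^2 = 104329 ≡ 105
2930^32 ≡ 105^2 = 11025 ≡ 1254
2930^64 ≡ 1254^2 = 1572516 ≡ 2642
2930^128 ≡ 2642^2 = 6980164 ≡ 413
2930^256 ≡ 413^2 = 170569 ≡ 1205
2930^512 ≡ 1205^2 = 1452025 ≡ 2660
2930^1024 ≡ 2660^2 = 7075600 ≡ 1396
2930^2048 ≡ 1396^2 = 1948816 ≡ 1130
3151 = 2048 + 1024 + 64 + 8 + 4 + 2 + 1, so 2930^3151 ≡ 1130·1396·2642·323·1803·2705·2930 ≡ 922 (mod 3257)
3151^2 = 9928801 ≡ 1465
3151^4 ≡ 1465^2 = 2146225 ≡ 3119
3151^8 ≡ 3119^2 = 9728161 ≡ 2759
3151^16 ≡ 2759^2 = 7612081 ≡ 472
3151^32 ≡ 472^2 = 222784 ≡ 1308
3151^64 ≡ 1308^2 = 1710864 ≡ 939
3151^128 ≡ 939^2 = 881721 ≡ 2331
3151^256 ≡ 2331^2 = 5433561 ≡ 885
3151^512 ≡ 885^2 = 783225 ≡ 1545
3151^1024 ≡ 1545^2 = 2387025 ≡ 2901
1205 = 1024 + 128 + 32 + 16 + 4 + 1, so 3151^1205 ≡ 2901·2331·1308·472·3119·3151 ≡ 1360 (mod 3257)
922·1360 = 1253920 ≡ 3232 (mod 3257)
3232 ≡ 3232 (mod 3257), so the signature is genuine.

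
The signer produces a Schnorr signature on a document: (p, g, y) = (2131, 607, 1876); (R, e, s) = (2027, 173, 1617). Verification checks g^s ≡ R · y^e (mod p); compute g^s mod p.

607^2 = 368449 ≡ 1917
607^4 ≡ 1917^2 = 3674889 ≡ 1045
607^8 ≡ 1045^2 = 1092025 ≡ 953
607^16 ≡ 953^2 = 908209 ≡ 403
607^32 ≡ 403^2 = 162409 ≡ 453
607^64 ≡ 453^2 = 205209 ≡ 633
607^128 ≡ 633^2 = 400689 ≡ 61
607^256 ≡ 61^2 = 3721 ≡ 1590
607^512 ≡ 1590^2 = 2528100 ≡ 734
607^1024 ≡ 734^2 = 538756 ≡ 1744
1617 = 1024 + 512 + 64 + 16 + 1, so 607^1617 ≡ 1744·734·633·403·607 ≡ 1032 (mod 2131)

1032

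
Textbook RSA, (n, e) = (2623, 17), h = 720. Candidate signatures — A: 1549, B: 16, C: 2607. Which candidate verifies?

C

Candidate A: Squares mod 2623: 1549^1≡1549, 1549^2≡1979, 1549^4≡302, 1549^8≡2022, 1549^16≡1850; 17 = 16 + 1, so 1549^17 ≡ 1850·1549 ≡ 1334 (mod 2623)
Candidate B: Squares mod 2623: 16^1≡16, 16^2≡256, 16^4≡2584, 16^8≡1521, 16^16≡2578; 17 = 16 + 1, so 16^17 ≡ 2578·16 ≡ 1903 (mod 2623)
Candidate C: Squares mod 2623: 2607^1≡2607, 2607^2≡256, 2607^4≡2584, 2607^8≡1521, 2607^16≡2578; 17 = 16 + 1, so 2607^17 ≡ 2578·2607 ≡ 720 (mod 2623)
  → matches h = 720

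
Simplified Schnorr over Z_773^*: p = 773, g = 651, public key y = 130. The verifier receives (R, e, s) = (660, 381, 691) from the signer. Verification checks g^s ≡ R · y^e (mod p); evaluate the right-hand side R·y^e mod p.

642

130^2 = 16900 ≡ 667
130^4 ≡ 667^2 = 444889 ≡ 414
130^8 ≡ 414^2 = 171396 ≡ 563
130^16 ≡ 563^2 = 316969 ≡ 39
130^32 ≡ 39^2 = 1521 ≡ 748
130^64 ≡ 748^2 = 559504 ≡ 625
130^128 ≡ 625^2 = 390625 ≡ 260
130^256 ≡ 260^2 = 67600 ≡ 349
381 = 256 + 64 + 32 + 16 + 8 + 4 + 1, so 130^381 ≡ 349·625·748·39·563·414·130 ≡ 8 (mod 773)
R · y^e ≡ 660·8 = 5280 ≡ 642 (mod 773)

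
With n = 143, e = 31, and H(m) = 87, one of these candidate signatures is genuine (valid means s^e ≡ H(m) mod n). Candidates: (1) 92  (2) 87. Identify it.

Candidate 1: 92^31 mod 143 = 92
Candidate 2: 87^31 mod 143 = 87
  → matches H(m) = 87

2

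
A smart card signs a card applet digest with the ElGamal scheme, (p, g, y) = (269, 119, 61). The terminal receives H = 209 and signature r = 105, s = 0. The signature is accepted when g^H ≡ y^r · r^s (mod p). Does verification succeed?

passes

Left side g^H mod p:
119^2 = 14161 ≡ 173
119^4 ≡ 173^2 = 29929 ≡ 70
119^8 ≡ 70^2 = 4900 ≡ 58
119^16 ≡ 58^2 = 3364 ≡ 136
119^32 ≡ 136^2 = 18496 ≡ 204
119^64 ≡ 204^2 = 41616 ≡ 190
119^128 ≡ 190^2 = 36100 ≡ 54
209 = 128 + 64 + 16 + 1, so 119^209 ≡ 54·190·136·119 ≡ 58 (mod 269)
Right side y^r · r^s mod p:
61^2 = 3721 ≡ 224
61^4 ≡ 224^2 = 50176 ≡ 142
61^8 ≡ 142^2 = 20164 ≡ 258
61^16 ≡ 258^2 = 66564 ≡ 121
61^32 ≡ 121^2 = 14641 ≡ 115
61^64 ≡ 115^2 = 13225 ≡ 44
105 = 64 + 32 + 8 + 1, so 61^105 ≡ 44·115·258·61 ≡ 58 (mod 269)
105^0 mod 269 = 1
58·1 = 58 ≡ 58 (mod 269)
58 ≡ 58 (mod 269), so the signature is genuine.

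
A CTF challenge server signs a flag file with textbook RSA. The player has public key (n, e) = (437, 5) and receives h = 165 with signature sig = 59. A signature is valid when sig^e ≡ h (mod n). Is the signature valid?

valid

Squares mod 437: sig^1≡59, sig^2≡422, sig^4≡225
5 = 4 + 1, so sig^5 ≡ 225·59 ≡ 165 (mod 437)
Since 165 equals the digest 165, verification succeeds.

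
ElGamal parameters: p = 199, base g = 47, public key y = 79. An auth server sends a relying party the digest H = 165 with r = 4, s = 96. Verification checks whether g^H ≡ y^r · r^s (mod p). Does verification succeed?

fails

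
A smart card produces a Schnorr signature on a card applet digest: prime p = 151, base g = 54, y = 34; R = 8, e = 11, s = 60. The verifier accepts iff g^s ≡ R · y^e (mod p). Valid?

no

g^s mod p:
54^2 = 2916 ≡ 47
54^4 ≡ 47^2 = 2209 ≡ 95
54^8 ≡ 95^2 = 9025 ≡ 116
54^16 ≡ 116^2 = 13456 ≡ 17
54^32 ≡ 17^2 = 289 ≡ 138
60 = 32 + 16 + 8 + 4, so 54^60 ≡ 138·17·116·95 ≡ 59 (mod 151)
R · y^e mod p:
34^2 = 1156 ≡ 99
34^4 ≡ 99^2 = 9801 ≡ 137
34^8 ≡ 137^2 = 18769 ≡ 45
11 = 8 + 2 + 1, so 34^11 ≡ 45·99·34 ≡ 17 (mod 151)
8·17 = 136 ≡ 136 (mod 151)
59 ≠ 136; the check fails.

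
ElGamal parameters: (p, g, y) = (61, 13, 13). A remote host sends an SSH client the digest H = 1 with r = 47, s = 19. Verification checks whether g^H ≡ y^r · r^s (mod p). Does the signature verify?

verifies

Left side g^H mod p:
13^1 mod 61 = 13
Right side y^r · r^s mod p:
13^2 = 169 ≡ 47
13^4 ≡ 47^2 = 2209 ≡ 13
13^8 ≡ 13^2 = 169 ≡ 47
13^16 ≡ 47^2 = 2209 ≡ 13
13^32 ≡ 13^2 = 169 ≡ 47
47 = 32 + 8 + 4 + 2 + 1, so 13^47 ≡ 47·47·13·47·13 ≡ 47 (mod 61)
47^2 = 2209 ≡ 13
47^4 ≡ 13^2 = 169 ≡ 47
47^8 ≡ 47^2 = 2209 ≡ 13
47^16 ≡ 13^2 = 169 ≡ 47
19 = 16 + 2 + 1, so 47^19 ≡ 47·13·47 ≡ 47 (mod 61)
47·47 = 2209 ≡ 13 (mod 61)
13 ≡ 13 (mod 61), so the signature is genuine.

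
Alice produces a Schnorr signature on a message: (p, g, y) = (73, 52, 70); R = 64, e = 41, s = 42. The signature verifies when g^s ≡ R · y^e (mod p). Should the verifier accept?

reject

g^s mod p:
52^42 mod 73 = 46
R · y^e mod p:
70^41 mod 73 = 49
64·49 = 3136 ≡ 70 (mod 73)
46 ≠ 70; the check fails.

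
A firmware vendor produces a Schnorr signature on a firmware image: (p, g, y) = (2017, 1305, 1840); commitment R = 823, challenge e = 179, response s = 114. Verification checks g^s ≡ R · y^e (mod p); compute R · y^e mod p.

1840^2 = 3385600 ≡ 1074
1840^4 ≡ 1074^2 = 1153476 ≡ 1769
1840^8 ≡ 1769^2 = 3129361 ≡ 994
1840^16 ≡ 994^2 = 988036 ≡ 1723
1840^32 ≡ 1723^2 = 2968729 ≡ 1722
1840^64 ≡ 1722^2 = 2965284 ≡ 294
1840^128 ≡ 294^2 = 86436 ≡ 1722
179 = 128 + 32 + 16 + 2 + 1, so 1840^179 ≡ 1722·1722·1723·1074·1840 ≡ 1758 (mod 2017)
R · y^e ≡ 823·1758 = 1446834 ≡ 645 (mod 2017)

645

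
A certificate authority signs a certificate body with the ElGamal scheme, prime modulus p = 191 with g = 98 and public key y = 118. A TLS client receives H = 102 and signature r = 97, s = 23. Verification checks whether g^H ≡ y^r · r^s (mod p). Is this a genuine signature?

Left side g^H mod p:
98^2 = 9604 ≡ 54
98^4 ≡ 54^2 = 2916 ≡ 51
98^8 ≡ 51^2 = 2601 ≡ 118
98^16 ≡ 118^2 = 13924 ≡ 172
98^32 ≡ 172^2 = 29584 ≡ 170
98^64 ≡ 170^2 = 28900 ≡ 59
102 = 64 + 32 + 4 + 2, so 98^102 ≡ 59·170·51·54 ≡ 9 (mod 191)
Right side y^r · r^s mod p:
118^2 = 13924 ≡ 172
118^4 ≡ 172^2 = 29584 ≡ 170
118^8 ≡ 170^2 = 28900 ≡ 59
118^16 ≡ 59^2 = 3481 ≡ 43
118^32 ≡ 43^2 = 1849 ≡ 130
118^64 ≡ 130^2 = 16900 ≡ 92
97 = 64 + 32 + 1, so 118^97 ≡ 92·130·118 ≡ 172 (mod 191)
97^2 = 9409 ≡ 50
97^4 ≡ 50^2 = 2500 ≡ 17
97^8 ≡ 17^2 = 289 ≡ 98
97^16 ≡ 98^2 = 9604 ≡ 54
23 = 16 + 4 + 2 + 1, so 97^23 ≡ 54·17·50·97 ≡ 90 (mod 191)
172·90 = 15480 ≡ 9 (mod 191)
9 ≡ 9 (mod 191), so the signature is genuine.

genuine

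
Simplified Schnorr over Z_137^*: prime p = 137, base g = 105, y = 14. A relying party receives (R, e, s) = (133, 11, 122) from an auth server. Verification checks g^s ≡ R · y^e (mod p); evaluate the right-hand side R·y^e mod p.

14^2 = 196 ≡ 59
14^4 ≡ 59^2 = 3481 ≡ 56
14^8 ≡ 56^2 = 3136 ≡ 122
11 = 8 + 2 + 1, so 14^11 ≡ 122·59·14 ≡ 77 (mod 137)
R · y^e ≡ 133·77 = 10241 ≡ 103 (mod 137)

103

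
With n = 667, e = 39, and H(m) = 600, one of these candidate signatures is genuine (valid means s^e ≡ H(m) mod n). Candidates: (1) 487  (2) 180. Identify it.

Candidate 1: 487^2 = 237169 ≡ 384; 487^4 ≡ 384^2 = 147456 ≡ 49; 487^8 ≡ 49^2 = 2401 ≡ 400; 487^16 ≡ 400^2 = 160000 ≡ 587; 487^32 ≡ 587^2 = 344569 ≡ 397; 39 = 32 + 4 + 2 + 1, so 487^39 ≡ 397·49·384·487 ≡ 600 (mod 667)
  → matches H(m) = 600
Candidate 2: 180^2 = 32400 ≡ 384; 180^4 ≡ 384^2 = 147456 ≡ 49; 180^8 ≡ 49^2 = 2401 ≡ 400; 180^16 ≡ 400^2 = 160000 ≡ 587; 180^32 ≡ 587^2 = 344569 ≡ 397; 39 = 32 + 4 + 2 + 1, so 180^39 ≡ 397·49·384·180 ≡ 67 (mod 667)

1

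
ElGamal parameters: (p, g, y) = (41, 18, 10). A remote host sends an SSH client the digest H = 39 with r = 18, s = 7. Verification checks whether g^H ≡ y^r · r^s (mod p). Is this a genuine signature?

forged

Left side g^H mod p:
18^2 = 324 ≡ 37
18^4 ≡ 37^2 = 1369 ≡ 16
18^8 ≡ 16^2 = 256 ≡ 10
18^16 ≡ 10^2 = 100 ≡ 18
18^32 ≡ 18^2 = 324 ≡ 37
39 = 32 + 4 + 2 + 1, so 18^39 ≡ 37·16·37·18 ≡ 16 (mod 41)
Right side y^r · r^s mod p:
10^2 = 100 ≡ 18
10^4 ≡ 18^2 = 324 ≡ 37
10^8 ≡ 37^2 = 1369 ≡ 16
10^16 ≡ 16^2 = 256 ≡ 10
18 = 16 + 2, so 10^18 ≡ 10·18 ≡ 16 (mod 41)
18^2 = 324 ≡ 37
18^4 ≡ 37^2 = 1369 ≡ 16
7 = 4 + 2 + 1, so 18^7 ≡ 16·37·18 ≡ 37 (mod 41)
16·37 = 592 ≡ 18 (mod 41)
16 ≠ 18, so verification fails.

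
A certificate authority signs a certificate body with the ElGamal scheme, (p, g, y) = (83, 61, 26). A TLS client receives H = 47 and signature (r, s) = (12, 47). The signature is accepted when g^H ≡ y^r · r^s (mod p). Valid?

yes

Left side g^H mod p:
61^2 = 3721 ≡ 69
61^4 ≡ 69^2 = 4761 ≡ 30
61^8 ≡ 30^2 = 900 ≡ 70
61^16 ≡ 70^2 = 4900 ≡ 3
61^32 ≡ 3^2 = 9
47 = 32 + 8 + 4 + 2 + 1, so 61^47 ≡ 9·70·30·69·61 ≡ 78 (mod 83)
Right side y^r · r^s mod p:
26^2 = 676 ≡ 12
26^4 ≡ 12^2 = 144 ≡ 61
26^8 ≡ 61^2 = 3721 ≡ 69
12 = 8 + 4, so 26^12 ≡ 69·61 ≡ 59 (mod 83)
12^2 = 144 ≡ 61
12^4 ≡ 61^2 = 3721 ≡ 69
12^8 ≡ 69^2 = 4761 ≡ 30
12^16 ≡ 30^2 = 900 ≡ 70
12^32 ≡ 70^2 = 4900 ≡ 3
47 = 32 + 8 + 4 + 2 + 1, so 12^47 ≡ 3·30·69·61·12 ≡ 59 (mod 83)
59·59 = 3481 ≡ 78 (mod 83)
78 ≡ 78 (mod 83), so the signature is genuine.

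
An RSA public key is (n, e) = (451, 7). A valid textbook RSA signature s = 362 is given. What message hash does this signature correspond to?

65

s^2 ≡ 362^2 = 131044 ≡ 254
s^4 ≡ 254^2 = 64516 ≡ 23
7 = 4 + 2 + 1, so s^7 ≡ 23·254·362 ≡ 65 (mod 451)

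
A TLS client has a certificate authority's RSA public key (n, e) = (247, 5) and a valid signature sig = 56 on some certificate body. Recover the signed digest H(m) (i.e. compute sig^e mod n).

75

sig^2 ≡ 56^2 = 3136 ≡ 172
sig^4 ≡ 172^2 = 29584 ≡ 191
5 = 4 + 1, so sig^5 ≡ 191·56 ≡ 75 (mod 247)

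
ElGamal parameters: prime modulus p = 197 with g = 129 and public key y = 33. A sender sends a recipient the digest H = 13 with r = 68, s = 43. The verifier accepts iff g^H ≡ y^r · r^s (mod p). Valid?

Left side g^H mod p:
Squares mod 197: 129^1≡129, 129^2≡93, 129^4≡178, 129^8≡164
13 = 8 + 4 + 1, so 129^13 ≡ 164·178·129 ≡ 113 (mod 197)
Right side y^r · r^s mod p:
Squares mod 197: 33^1≡33, 33^2≡104, 33^4≡178, 33^8≡164, 33^16≡104, 33^32≡178, 33^64≡164
68 = 64 + 4, so 33^68 ≡ 164·178 ≡ 36 (mod 197)
Squares mod 197: 68^1≡68, 68^2≡93, 68^4≡178, 68^8≡164, 68^16≡104, 68^32≡178
43 = 32 + 8 + 2 + 1, so 68^43 ≡ 178·164·93·68 ≡ 129 (mod 197)
36·129 = 4644 ≡ 113 (mod 197)
113 ≡ 113 (mod 197), so the signature is genuine.

yes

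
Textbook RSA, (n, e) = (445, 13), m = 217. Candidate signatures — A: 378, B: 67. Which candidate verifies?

B

Candidate A: 378^13 mod 445 = 228
Candidate B: 67^13 mod 445 = 217
  → matches m = 217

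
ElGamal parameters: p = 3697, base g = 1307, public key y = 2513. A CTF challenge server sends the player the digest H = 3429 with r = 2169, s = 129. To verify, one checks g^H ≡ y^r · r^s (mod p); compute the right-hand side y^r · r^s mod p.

505

2513^2 = 6315169 ≡ 693
2513^4 ≡ 693^2 = 480249 ≡ 3336
2513^8 ≡ 3336^2 = 11128896 ≡ 926
2513^16 ≡ 926^2 = 857476 ≡ 3469
2513^32 ≡ 3469^2 = 12033961 ≡ 226
2513^64 ≡ 226^2 = 51076 ≡ 3015
2513^128 ≡ 3015^2 = 9090225 ≡ 2999
2513^256 ≡ 2999^2 = 8994001 ≡ 2897
2513^512 ≡ 2897^2 = 8392609 ≡ 419
2513^1024 ≡ 419^2 = 175561 ≡ 1802
2513^2048 ≡ 1802^2 = 3247204 ≡ 1238
2169 = 2048 + 64 + 32 + 16 + 8 + 1, so 2513^2169 ≡ 1238·3015·226·3469·926·2513 ≡ 1198 (mod 3697)
2169^2 = 4704561 ≡ 1977
2169^4 ≡ 1977^2 = 3908529 ≡ 800
2169^8 ≡ 800^2 = 640000 ≡ 419
2169^16 ≡ 419^2 = 175561 ≡ 1802
2169^32 ≡ 1802^2 = 3247204 ≡ 1238
2169^64 ≡ 1238^2 = 1532644 ≡ 2086
2169^128 ≡ 2086^2 = 4351396 ≡ 27
129 = 128 + 1, so 2169^129 ≡ 27·2169 ≡ 3108 (mod 3697)
y^r · r^s ≡ 1198·3108 = 3723384 ≡ 505 (mod 3697)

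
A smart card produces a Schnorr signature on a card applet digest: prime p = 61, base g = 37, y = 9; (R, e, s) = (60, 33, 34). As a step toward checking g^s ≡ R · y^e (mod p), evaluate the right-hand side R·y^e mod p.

3

9^2 = 81 ≡ 20
9^4 ≡ 20^2 = 400 ≡ 34
9^8 ≡ 34^2 = 1156 ≡ 58
9^16 ≡ 58^2 = 3364 ≡ 9
9^32 ≡ 9^2 = 81 ≡ 20
33 = 32 + 1, so 9^33 ≡ 20·9 ≡ 58 (mod 61)
R · y^e ≡ 60·58 = 3480 ≡ 3 (mod 61)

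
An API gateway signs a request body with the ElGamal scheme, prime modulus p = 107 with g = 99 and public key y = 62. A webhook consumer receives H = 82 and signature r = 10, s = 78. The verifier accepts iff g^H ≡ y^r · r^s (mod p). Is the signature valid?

Left side g^H mod p:
99^2 = 9801 ≡ 64
99^4 ≡ 64^2 = 4096 ≡ 30
99^8 ≡ 30^2 = 900 ≡ 44
99^16 ≡ 44^2 = 1936 ≡ 10
99^32 ≡ 10^2 = 100
99^64 ≡ 100^2 = 10000 ≡ 49
82 = 64 + 16 + 2, so 99^82 ≡ 49·10·64 ≡ 9 (mod 107)
Right side y^r · r^s mod p:
62^2 = 3844 ≡ 99
62^4 ≡ 99^2 = 9801 ≡ 64
62^8 ≡ 64^2 = 4096 ≡ 30
10 = 8 + 2, so 62^10 ≡ 30·99 ≡ 81 (mod 107)
10^2 = 100
10^4 ≡ 100^2 = 10000 ≡ 49
10^8 ≡ 49^2 = 2401 ≡ 47
10^16 ≡ 47^2 = 2209 ≡ 69
10^32 ≡ 69^2 = 4761 ≡ 53
10^64 ≡ 53^2 = 2809 ≡ 27
78 = 64 + 8 + 4 + 2, so 10^78 ≡ 27·47·49·100 ≡ 9 (mod 107)
81·9 = 729 ≡ 87 (mod 107)
9 ≠ 87, so verification fails.

invalid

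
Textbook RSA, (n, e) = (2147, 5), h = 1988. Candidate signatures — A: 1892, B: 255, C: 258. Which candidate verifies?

B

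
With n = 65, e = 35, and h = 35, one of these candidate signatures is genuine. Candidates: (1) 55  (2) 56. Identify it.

Candidate 1: 55^2 = 3025 ≡ 35; 55^4 ≡ 35^2 = 1225 ≡ 55; 55^8 ≡ 55^2 = 3025 ≡ 35; 55^16 ≡ 35^2 = 1225 ≡ 55; 55^32 ≡ 55^2 = 3025 ≡ 35; 35 = 32 + 2 + 1, so 55^35 ≡ 35·35·55 ≡ 35 (mod 65)
  → matches h = 35
Candidate 2: 56^2 = 3136 ≡ 16; 56^4 ≡ 16^2 = 256 ≡ 61; 56^8 ≡ 61^2 = 3721 ≡ 16; 56^16 ≡ 16^2 = 256 ≡ 61; 56^32 ≡ 61^2 = 3721 ≡ 16; 35 = 32 + 2 + 1, so 56^35 ≡ 16·16·56 ≡ 36 (mod 65)

1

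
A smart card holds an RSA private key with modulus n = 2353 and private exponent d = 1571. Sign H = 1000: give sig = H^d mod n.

Squares mod 2353: H^1≡1000, H^2≡2328, H^4≡625, H^8≡27, H^16≡729, H^32≡2016, H^64≡625, H^128≡27, H^256≡729, H^512≡2016, H^1024≡625
1571 = 1024 + 512 + 32 + 2 + 1, so H^1571 ≡ 625·2016·2016·2328·1000 ≡ 311 (mod 2353)

311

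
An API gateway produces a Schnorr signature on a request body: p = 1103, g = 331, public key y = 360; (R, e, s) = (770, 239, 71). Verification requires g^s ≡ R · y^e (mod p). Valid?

g^s mod p:
331^2 = 109561 ≡ 364
331^4 ≡ 364^2 = 132496 ≡ 136
331^8 ≡ 136^2 = 18496 ≡ 848
331^16 ≡ 848^2 = 719104 ≡ 1051
331^32 ≡ 1051^2 = 1104601 ≡ 498
331^64 ≡ 498^2 = 248004 ≡ 932
71 = 64 + 4 + 2 + 1, so 331^71 ≡ 932·136·364·331 ≡ 365 (mod 1103)
R · y^e mod p:
360^2 = 129600 ≡ 549
360^4 ≡ 549^2 = 301401 ≡ 282
360^8 ≡ 282^2 = 79524 ≡ 108
360^16 ≡ 108^2 = 11664 ≡ 634
360^32 ≡ 634^2 = 401956 ≡ 464
360^64 ≡ 464^2 = 215296 ≡ 211
360^128 ≡ 211^2 = 44521 ≡ 401
239 = 128 + 64 + 32 + 8 + 4 + 2 + 1, so 360^239 ≡ 401·211·464·108·282·549·360 ≡ 534 (mod 1103)
770·534 = 411180 ≡ 864 (mod 1103)
365 ≠ 864; the check fails.

no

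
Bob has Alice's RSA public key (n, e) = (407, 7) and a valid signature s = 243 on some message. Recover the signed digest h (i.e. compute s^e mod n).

210

s^2 ≡ 243^2 = 59049 ≡ 34
s^4 ≡ 34^2 = 1156 ≡ 342
7 = 4 + 2 + 1, so s^7 ≡ 342·34·243 ≡ 210 (mod 407)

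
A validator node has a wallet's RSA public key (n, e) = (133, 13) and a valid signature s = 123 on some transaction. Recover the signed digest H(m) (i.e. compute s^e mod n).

25

s^2 ≡ 123^2 = 15129 ≡ 100
s^4 ≡ 100^2 = 10000 ≡ 25
s^8 ≡ 25^2 = 625 ≡ 93
13 = 8 + 4 + 1, so s^13 ≡ 93·25·123 ≡ 25 (mod 133)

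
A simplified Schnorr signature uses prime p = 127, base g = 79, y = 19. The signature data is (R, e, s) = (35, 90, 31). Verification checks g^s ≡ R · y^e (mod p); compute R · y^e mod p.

35

19^2 = 361 ≡ 107
19^4 ≡ 107^2 = 11449 ≡ 19
19^8 ≡ 19^2 = 361 ≡ 107
19^16 ≡ 107^2 = 11449 ≡ 19
19^32 ≡ 19^2 = 361 ≡ 107
19^64 ≡ 107^2 = 11449 ≡ 19
90 = 64 + 16 + 8 + 2, so 19^90 ≡ 19·19·107·107 ≡ 1 (mod 127)
R · y^e ≡ 35·1 = 35 ≡ 35 (mod 127)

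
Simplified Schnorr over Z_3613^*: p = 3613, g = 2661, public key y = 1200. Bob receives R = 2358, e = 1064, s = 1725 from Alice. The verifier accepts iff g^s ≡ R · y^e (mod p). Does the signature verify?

does not verify

g^s mod p:
2661^2 = 7080921 ≡ 3054
2661^4 ≡ 3054^2 = 9326916 ≡ 1763
2661^8 ≡ 1763^2 = 3108169 ≡ 989
2661^16 ≡ 989^2 = 978121 ≡ 2611
2661^32 ≡ 2611^2 = 6817321 ≡ 3203
2661^64 ≡ 3203^2 = 10259209 ≡ 1902
2661^128 ≡ 1902^2 = 3617604 ≡ 991
2661^256 ≡ 991^2 = 982081 ≡ 2958
2661^512 ≡ 2958^2 = 8749764 ≡ 2691
2661^1024 ≡ 2691^2 = 7241481 ≡ 1029
1725 = 1024 + 512 + 128 + 32 + 16 + 8 + 4 + 1, so 2661^1725 ≡ 1029·2691·991·3203·2611·989·1763·2661 ≡ 2302 (mod 3613)
R · y^e mod p:
1200^2 = 1440000 ≡ 2026
1200^4 ≡ 2026^2 = 4104676 ≡ 308
1200^8 ≡ 308^2 = 94864 ≡ 926
1200^16 ≡ 926^2 = 857476 ≡ 1195
1200^32 ≡ 1195^2 = 1428025 ≡ 890
1200^64 ≡ 890^2 = 792100 ≡ 853
1200^128 ≡ 853^2 = 727609 ≡ 1396
1200^256 ≡ 1396^2 = 1948816 ≡ 1409
1200^512 ≡ 1409^2 = 1985281 ≡ 1744
1200^1024 ≡ 1744^2 = 3041536 ≡ 3003
1064 = 1024 + 32 + 8, so 1200^1064 ≡ 3003·890·926 ≡ 1872 (mod 3613)
2358·1872 = 4414176 ≡ 2703 (mod 3613)
2302 ≠ 2703; the check fails.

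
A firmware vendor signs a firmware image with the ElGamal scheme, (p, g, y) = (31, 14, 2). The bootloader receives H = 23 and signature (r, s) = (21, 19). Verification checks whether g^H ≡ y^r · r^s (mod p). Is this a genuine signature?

Left side g^H mod p:
14^2 = 196 ≡ 10
14^4 ≡ 10^2 = 100 ≡ 7
14^8 ≡ 7^2 = 49 ≡ 18
14^16 ≡ 18^2 = 324 ≡ 14
23 = 16 + 4 + 2 + 1, so 14^23 ≡ 14·7·10·14 ≡ 18 (mod 31)
Right side y^r · r^s mod p:
2^2 = 4
2^4 ≡ 4^2 = 16
2^8 ≡ 16^2 = 256 ≡ 8
2^16 ≡ 8^2 = 64 ≡ 2
21 = 16 + 4 + 1, so 2^21 ≡ 2·16·2 ≡ 2 (mod 31)
21^2 = 441 ≡ 7
21^4 ≡ 7^2 = 49 ≡ 18
21^8 ≡ 18^2 = 324 ≡ 14
21^16 ≡ 14^2 = 196 ≡ 10
19 = 16 + 2 + 1, so 21^19 ≡ 10·7·21 ≡ 13 (mod 31)
2·13 = 26 ≡ 26 (mod 31)
18 ≠ 26, so verification fails.

forged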